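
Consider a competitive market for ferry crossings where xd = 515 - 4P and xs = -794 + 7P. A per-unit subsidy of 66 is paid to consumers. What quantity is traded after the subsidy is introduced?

x' = 207

Pre-subsidy: 515 - 4P = -794 + 7P gives P* = 119, x* = 39.
With the rebate, buyers effectively pay Pb = Ps − 66, where Ps is the price sellers receive.
Demand in terms of Ps becomes xd = 515 − 4(Ps − 66) = 779 - 4Ps. Setting this equal to supply: 779 - 4Ps = -794 + 7Ps, so Ps = 143.
Buyers pay Pb = 143 − 66 = 77; x' = -794 + 7·143 = 207.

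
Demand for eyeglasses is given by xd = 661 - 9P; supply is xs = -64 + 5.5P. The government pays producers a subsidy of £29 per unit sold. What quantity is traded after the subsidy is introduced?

x' = 310

Pre-subsidy: 661 - 9P = -64 + 5.5P gives P* = 50, x* = 211.
With the subsidy, sellers receive Ps = Pb + 29 for each unit, where Pb is the price buyers pay.
Supply in terms of Pb becomes xs = -64 + 5.5(Pb + 29) = 95.5 + 5.5Pb. Setting this equal to demand: 661 - 9Pb = 95.5 + 5.5Pb, so Pb = 39.
Sellers receive Ps = 39 + 29 = 68; x' = 661 − 9·39 = 310.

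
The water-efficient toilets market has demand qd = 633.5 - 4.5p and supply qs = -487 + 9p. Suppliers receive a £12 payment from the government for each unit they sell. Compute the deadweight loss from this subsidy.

Pre-subsidy: 633.5 - 4.5p = -487 + 9p gives p* = 83, q* = 260.
With the subsidy, sellers receive ps = pb + 12 for each unit, where pb is the price buyers pay.
Supply in terms of pb becomes qs = -487 + 9(pb + 12) = -379 + 9pb. Setting this equal to demand: 633.5 - 4.5pb = -379 + 9pb, so pb = 75.
Sellers receive ps = 75 + 12 = 87; q' = 633.5 − 4.5·75 = 296.
The subsidy expands output by 296 − 260 = 36 past the efficient level; on those units the gap between marginal cost and willingness to pay runs from 0 up to 12.
DWL = ½ × 12 × 36 = 216.

Deadweight loss = £216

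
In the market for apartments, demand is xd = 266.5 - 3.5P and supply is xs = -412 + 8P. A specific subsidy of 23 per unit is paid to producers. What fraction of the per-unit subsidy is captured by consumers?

Pre-subsidy: 266.5 - 3.5P = -412 + 8P gives P* = 59, x* = 60.
With the subsidy, sellers receive Ps = Pb + 23 for each unit, where Pb is the price buyers pay.
Supply in terms of Pb becomes xs = -412 + 8(Pb + 23) = -228 + 8Pb. Setting this equal to demand: 266.5 - 3.5Pb = -228 + 8Pb, so Pb = 43.
Sellers receive Ps = 43 + 23 = 66; x' = 266.5 − 3.5·43 = 116.
Buyers' price falls by P* − Pb = 59 − 43 = 16; sellers' price rises by Ps − P* = 66 − 59 = 7.
So consumers capture 16/23 = 16/23 of each unit of subsidy.

Consumer share = 16/23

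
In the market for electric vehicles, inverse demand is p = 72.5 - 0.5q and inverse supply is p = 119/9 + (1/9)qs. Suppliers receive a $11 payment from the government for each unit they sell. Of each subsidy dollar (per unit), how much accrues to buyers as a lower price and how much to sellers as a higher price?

Pre-subsidy: 72.5 - 0.5q = 119/9 + (1/9)q gives q* = 97 and p* = 24.
With the subsidy, sellers receive ps = pb + 11 for each unit, where pb is the price buyers pay.
On the curves, pb = 72.5 - 0.5q and ps = 119/9 + (1/9)q; the wedge ps − pb = 11 gives 119/9 + (1/9)q − (72.5 - 0.5q) = 11, so q' = 115.
Then pb = 72.5 − 0.5·115 = 15 and ps = 119/9 + (1/9)·115 = 26.
Buyers' price falls by p* − pb = 24 − 15 = 9; sellers' price rises by ps − p* = 26 − 24 = 2.

Buyers gain $9 per unit; sellers gain $2 per unit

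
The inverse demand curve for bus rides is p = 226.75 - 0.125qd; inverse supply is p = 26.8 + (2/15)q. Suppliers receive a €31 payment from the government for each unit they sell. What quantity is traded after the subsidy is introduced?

Pre-subsidy: 226.75 - 0.125q = 26.8 + (2/15)q gives q* = 774 and p* = 130.
With the subsidy, sellers receive ps = pb + 31 for each unit, where pb is the price buyers pay.
On the curves, pb = 226.75 - 0.125q and ps = 26.8 + (2/15)q; the wedge ps − pb = 31 gives 26.8 + (2/15)q − (226.75 - 0.125q) = 31, so q' = 894.
Then pb = 226.75 − 0.125·894 = 115 and ps = 26.8 + (2/15)·894 = 146.

q' = 894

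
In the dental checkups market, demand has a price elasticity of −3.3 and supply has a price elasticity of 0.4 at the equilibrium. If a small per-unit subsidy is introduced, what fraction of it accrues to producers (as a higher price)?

Producer share = 33/37

For a small subsidy around the equilibrium, the benefit split depends on the relative slopes, which at a point are proportional to the elasticities.
Buyer share = εs/(εs + |εd|) = 0.4/(0.4 + 3.3) = 4/37; seller share = |εd|/(εs + |εd|) = 33/37.
So producers capture 33/37 of the subsidy.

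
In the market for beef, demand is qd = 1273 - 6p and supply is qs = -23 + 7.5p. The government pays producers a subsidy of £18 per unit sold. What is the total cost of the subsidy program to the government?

Pre-subsidy: 1273 - 6p = -23 + 7.5p gives p* = 96, q* = 697.
With the subsidy, sellers receive ps = pb + 18 for each unit, where pb is the price buyers pay.
Supply in terms of pb becomes qs = -23 + 7.5(pb + 18) = 112 + 7.5pb. Setting this equal to demand: 1273 - 6pb = 112 + 7.5pb, so pb = 86.
Sellers receive ps = 86 + 18 = 104; q' = 1273 − 6·86 = 757.
Government outlay = subsidy × quantity = 18 × 757 = 13626.

Government cost = £13626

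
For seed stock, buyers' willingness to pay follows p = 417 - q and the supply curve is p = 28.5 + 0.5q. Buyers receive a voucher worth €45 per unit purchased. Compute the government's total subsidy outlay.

Pre-subsidy: 417 - q = 28.5 + 0.5q gives q* = 259 and p* = 158.
With the rebate, buyers effectively pay pb = ps − 45, where ps is the price sellers receive.
On the curves, pb = 417 - q and ps = 28.5 + 0.5q; the wedge ps − pb = 45 gives 28.5 + 0.5q − (417 - q) = 45, so q' = 289.
Then pb = 417 − 1·289 = 128 and ps = 28.5 + 0.5·289 = 173.
Government outlay = subsidy × quantity = 45 × 289 = 13005.

Government cost = €13005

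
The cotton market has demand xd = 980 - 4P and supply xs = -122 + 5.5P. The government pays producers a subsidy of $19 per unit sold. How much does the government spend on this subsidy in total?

Pre-subsidy: 980 - 4P = -122 + 5.5P gives P* = 116, x* = 516.
With the subsidy, sellers receive Ps = Pb + 19 for each unit, where Pb is the price buyers pay.
Supply in terms of Pb becomes xs = -122 + 5.5(Pb + 19) = -17.5 + 5.5Pb. Setting this equal to demand: 980 - 4Pb = -17.5 + 5.5Pb, so Pb = 105.
Sellers receive Ps = 105 + 19 = 124; x' = 980 − 4·105 = 560.
Government outlay = subsidy × quantity = 19 × 560 = 10640.

Government cost = $10640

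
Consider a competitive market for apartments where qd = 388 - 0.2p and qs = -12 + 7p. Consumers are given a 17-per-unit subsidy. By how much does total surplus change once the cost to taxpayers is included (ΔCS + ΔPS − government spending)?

Pre-subsidy: 388 - 0.2p = -12 + 7p gives p* = 500/9, q* = 3392/9.
With the rebate, buyers effectively pay pb = ps − 17, where ps is the price sellers receive.
Demand in terms of ps becomes qd = 388 − 0.2(ps − 17) = 391.4 - 0.2ps. Setting this equal to supply: 391.4 - 0.2ps = -12 + 7ps, so ps = 2017/36.
Buyers pay pb = 2017/36 − 17 = 1405/36; q' = -12 + 7·(2017/36) = 13687/36.
ΔCS = ½(3392/9 + 13687/36)(500/9 − 1405/36) = 5405575/864; ΔPS = ½(3392/9 + 13687/36)(2017/36 − 500/9) = 154445/864.
Government spending = 17 × 13687/36 = 232679/36.
Net change = 5405575/864 + 154445/864 − 232679/36 = -2023/72. The loss equals the DWL triangle ½·17·119/36.

Net change in total surplus = -2023/72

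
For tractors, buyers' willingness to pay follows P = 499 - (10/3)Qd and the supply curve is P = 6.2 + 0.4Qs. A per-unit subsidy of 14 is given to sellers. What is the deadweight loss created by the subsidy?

Pre-subsidy: 499 - (10/3)Q = 6.2 + 0.4Q gives Q* = 132 and P* = 59.
With the subsidy, sellers receive Ps = Pb + 14 for each unit, where Pb is the price buyers pay.
On the curves, Pb = 499 - (10/3)Q and Ps = 6.2 + 0.4Q; the wedge Ps − Pb = 14 gives 6.2 + 0.4Q − (499 - (10/3)Q) = 14, so Q' = 135.75.
Then Pb = 499 − (10/3)·135.75 = 46.5 and Ps = 6.2 + 0.4·135.75 = 60.5.
The subsidy expands output by 135.75 − 132 = 3.75 past the efficient level; on those units the gap between marginal cost and willingness to pay runs from 0 up to 14.
DWL = ½ × 14 × 3.75 = 26.25.

Deadweight loss = 26.25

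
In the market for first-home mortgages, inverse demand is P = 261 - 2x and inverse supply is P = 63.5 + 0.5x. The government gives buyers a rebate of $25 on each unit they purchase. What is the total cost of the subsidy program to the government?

Pre-subsidy: 261 - 2x = 63.5 + 0.5x gives x* = 79 and P* = 103.
With the rebate, buyers effectively pay Pb = Ps − 25, where Ps is the price sellers receive.
On the curves, Pb = 261 - 2x and Ps = 63.5 + 0.5x; the wedge Ps − Pb = 25 gives 63.5 + 0.5x − (261 - 2x) = 25, so x' = 89.
Then Pb = 261 − 2·89 = 83 and Ps = 63.5 + 0.5·89 = 108.
Government outlay = subsidy × quantity = 25 × 89 = 2225.

Government cost = $2225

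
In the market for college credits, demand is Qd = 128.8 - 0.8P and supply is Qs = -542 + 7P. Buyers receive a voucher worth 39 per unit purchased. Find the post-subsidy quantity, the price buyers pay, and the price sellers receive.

Pre-subsidy: 128.8 - 0.8P = -542 + 7P gives P* = 86, Q* = 60.
With the rebate, buyers effectively pay Pb = Ps − 39, where Ps is the price sellers receive.
Demand in terms of Ps becomes Qd = 128.8 − 0.8(Ps − 39) = 160 - 0.8Ps. Setting this equal to supply: 160 - 0.8Ps = -542 + 7Ps, so Ps = 90.
Buyers pay Pb = 90 − 39 = 51; Q' = -542 + 7·90 = 88.

Q' = 88; buyers pay 51; sellers receive 90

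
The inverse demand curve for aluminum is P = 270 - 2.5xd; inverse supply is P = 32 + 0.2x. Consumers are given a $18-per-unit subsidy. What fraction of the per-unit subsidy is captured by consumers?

Consumer share = 25/27

Pre-subsidy: 270 - 2.5x = 32 + 0.2x gives x* = 2380/27 and P* = 1340/27.
With the rebate, buyers effectively pay Pb = Ps − 18, where Ps is the price sellers receive.
On the curves, Pb = 270 - 2.5x and Ps = 32 + 0.2x; the wedge Ps − Pb = 18 gives 32 + 0.2x − (270 - 2.5x) = 18, so x' = 2560/27.
Then Pb = 270 − 2.5·(2560/27) = 890/27 and Ps = 32 + 0.2·(2560/27) = 1376/27.
Buyers' price falls by P* − Pb = 1340/27 − 890/27 = 50/3; sellers' price rises by Ps − P* = 1376/27 − 1340/27 = 4/3.
So consumers capture (50/3)/18 = 25/27 of each unit of subsidy.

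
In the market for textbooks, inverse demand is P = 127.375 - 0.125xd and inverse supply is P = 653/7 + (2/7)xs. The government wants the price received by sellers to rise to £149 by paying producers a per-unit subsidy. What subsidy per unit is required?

Required subsidy s = £46 per unit

At a seller price of 149, quantity supplied is -326.5 + 3.5·149 = 195.
Buyers absorb 195 only when they pay Pb = 127.375 − 0.125·195 = 103.
s = Ps − Pb = 149 − 103 = 46.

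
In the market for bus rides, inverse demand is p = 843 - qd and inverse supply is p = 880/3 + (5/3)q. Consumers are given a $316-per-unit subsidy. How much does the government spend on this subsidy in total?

Government cost = $102581.5

Pre-subsidy: 843 - q = 880/3 + (5/3)q gives q* = 206.125 and p* = 636.875.
With the rebate, buyers effectively pay pb = ps − 316, where ps is the price sellers receive.
On the curves, pb = 843 - q and ps = 880/3 + (5/3)q; the wedge ps − pb = 316 gives 880/3 + (5/3)q − (843 - q) = 316, so q' = 324.625.
Then pb = 843 − 1·324.625 = 518.375 and ps = 880/3 + (5/3)·324.625 = 834.375.
Government outlay = subsidy × quantity = 316 × 324.625 = 102581.5.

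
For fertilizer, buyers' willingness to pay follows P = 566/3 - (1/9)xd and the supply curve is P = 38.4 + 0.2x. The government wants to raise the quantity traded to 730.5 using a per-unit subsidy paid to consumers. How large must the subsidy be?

Required subsidy s = 77 per unit

At x = 730.5, from the demand curve buyers pay Pb = 566/3 − (1/9)·730.5 = 107.5; from the supply curve sellers need Ps = 38.4 + 0.2·730.5 = 184.5.
The subsidy must fill the gap: s = Ps − Pb = 184.5 − 107.5 = 77.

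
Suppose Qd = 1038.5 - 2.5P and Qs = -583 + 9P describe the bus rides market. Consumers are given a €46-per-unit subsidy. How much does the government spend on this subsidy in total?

Pre-subsidy: 1038.5 - 2.5P = -583 + 9P gives P* = 141, Q* = 686.
With the rebate, buyers effectively pay Pb = Ps − 46, where Ps is the price sellers receive.
Demand in terms of Ps becomes Qd = 1038.5 − 2.5(Ps − 46) = 1153.5 - 2.5Ps. Setting this equal to supply: 1153.5 - 2.5Ps = -583 + 9Ps, so Ps = 151.
Buyers pay Pb = 151 − 46 = 105; Q' = -583 + 9·151 = 776.
Government outlay = subsidy × quantity = 46 × 776 = 35696.

Government cost = €35696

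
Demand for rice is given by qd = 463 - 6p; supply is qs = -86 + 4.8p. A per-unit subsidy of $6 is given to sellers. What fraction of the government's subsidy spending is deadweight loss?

DWL / government spending = 4/87

Pre-subsidy: 463 - 6p = -86 + 4.8p gives p* = 305/6, q* = 158.
With the subsidy, sellers receive ps = pb + 6 for each unit, where pb is the price buyers pay.
Supply in terms of pb becomes qs = -86 + 4.8(pb + 6) = -57.2 + 4.8pb. Setting this equal to demand: 463 - 6pb = -57.2 + 4.8pb, so pb = 289/6.
Sellers receive ps = 289/6 + 6 = 325/6; q' = 463 − 6·(289/6) = 174.
ΔCS = ½(158 + 174)(305/6 − 289/6) = 1328/3; ΔPS = ½(158 + 174)(325/6 − 305/6) = 1660/3.
Government spending = 6 × 174 = 1044.
DWL = ½ × 6 × (174 − 158) = 48; fraction = 48 / 1044 = 4/87.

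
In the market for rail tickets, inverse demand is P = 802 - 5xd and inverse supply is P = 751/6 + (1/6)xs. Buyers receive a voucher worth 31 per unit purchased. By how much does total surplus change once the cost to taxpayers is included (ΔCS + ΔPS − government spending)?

Net change in total surplus = -93

Pre-subsidy: 802 - 5x = 751/6 + (1/6)x gives x* = 131 and P* = 147.
With the rebate, buyers effectively pay Pb = Ps − 31, where Ps is the price sellers receive.
On the curves, Pb = 802 - 5x and Ps = 751/6 + (1/6)x; the wedge Ps − Pb = 31 gives 751/6 + (1/6)x − (802 - 5x) = 31, so x' = 137.
Then Pb = 802 − 5·137 = 117 and Ps = 751/6 + (1/6)·137 = 148.
ΔCS = ½(131 + 137)(147 − 117) = 4020; ΔPS = ½(131 + 137)(148 − 147) = 134.
Government spending = 31 × 137 = 4247.
Net change = 4020 + 134 − 4247 = -93. The loss equals the DWL triangle ½·31·6.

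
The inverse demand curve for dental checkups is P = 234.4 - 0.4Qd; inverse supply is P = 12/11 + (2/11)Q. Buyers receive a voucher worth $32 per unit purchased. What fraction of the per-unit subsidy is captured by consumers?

Consumer share = 0.6875

Pre-subsidy: 234.4 - 0.4Q = 12/11 + (2/11)Q gives Q* = 401 and P* = 74.
With the rebate, buyers effectively pay Pb = Ps − 32, where Ps is the price sellers receive.
On the curves, Pb = 234.4 - 0.4Q and Ps = 12/11 + (2/11)Q; the wedge Ps − Pb = 32 gives 12/11 + (2/11)Q − (234.4 - 0.4Q) = 32, so Q' = 456.
Then Pb = 234.4 − 0.4·456 = 52 and Ps = 12/11 + (2/11)·456 = 84.
Buyers' price falls by P* − Pb = 74 − 52 = 22; sellers' price rises by Ps − P* = 84 − 74 = 10.
So consumers capture 22/32 = 0.6875 of each unit of subsidy.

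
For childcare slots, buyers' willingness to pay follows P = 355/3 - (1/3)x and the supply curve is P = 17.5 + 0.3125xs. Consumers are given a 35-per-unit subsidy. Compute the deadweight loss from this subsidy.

Pre-subsidy: 355/3 - (1/3)x = 17.5 + 0.3125x gives x* = 4840/31 and P* = 2055/31.
With the rebate, buyers effectively pay Pb = Ps − 35, where Ps is the price sellers receive.
On the curves, Pb = 355/3 - (1/3)x and Ps = 17.5 + 0.3125x; the wedge Ps − Pb = 35 gives 17.5 + 0.3125x − (355/3 - (1/3)x) = 35, so x' = 6520/31.
Then Pb = 355/3 − (1/3)·(6520/31) = 1495/31 and Ps = 17.5 + 0.3125·(6520/31) = 2580/31.
The subsidy expands output by 6520/31 − 4840/31 = 1680/31 past the efficient level; on those units the gap between marginal cost and willingness to pay runs from 0 up to 35.
DWL = ½ × 35 × 1680/31 = 29400/31.

Deadweight loss = 29400/31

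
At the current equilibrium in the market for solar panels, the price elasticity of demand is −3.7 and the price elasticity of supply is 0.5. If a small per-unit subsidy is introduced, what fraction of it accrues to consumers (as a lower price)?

For a small subsidy around the equilibrium, the benefit split depends on the relative slopes, which at a point are proportional to the elasticities.
Buyer share = εs/(εs + |εd|) = 0.5/(0.5 + 3.7) = 5/42; seller share = |εd|/(εs + |εd|) = 37/42.

Consumer share = 5/42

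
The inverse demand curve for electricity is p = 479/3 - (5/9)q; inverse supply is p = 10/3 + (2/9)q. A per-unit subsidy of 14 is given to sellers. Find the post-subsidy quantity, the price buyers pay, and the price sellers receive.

Pre-subsidy: 479/3 - (5/9)q = 10/3 + (2/9)q gives q* = 201 and p* = 48.
With the subsidy, sellers receive ps = pb + 14 for each unit, where pb is the price buyers pay.
On the curves, pb = 479/3 - (5/9)q and ps = 10/3 + (2/9)q; the wedge ps − pb = 14 gives 10/3 + (2/9)q − (479/3 - (5/9)q) = 14, so q' = 219.
Then pb = 479/3 − (5/9)·219 = 38 and ps = 10/3 + (2/9)·219 = 52.

q' = 219; buyers pay 38; sellers receive 52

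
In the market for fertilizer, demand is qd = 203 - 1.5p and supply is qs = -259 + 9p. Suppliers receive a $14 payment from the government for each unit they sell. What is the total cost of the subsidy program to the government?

Pre-subsidy: 203 - 1.5p = -259 + 9p gives p* = 44, q* = 137.
With the subsidy, sellers receive ps = pb + 14 for each unit, where pb is the price buyers pay.
Supply in terms of pb becomes qs = -259 + 9(pb + 14) = -133 + 9pb. Setting this equal to demand: 203 - 1.5pb = -133 + 9pb, so pb = 32.
Sellers receive ps = 32 + 14 = 46; q' = 203 − 1.5·32 = 155.
Government outlay = subsidy × quantity = 14 × 155 = 2170.

Government cost = $2170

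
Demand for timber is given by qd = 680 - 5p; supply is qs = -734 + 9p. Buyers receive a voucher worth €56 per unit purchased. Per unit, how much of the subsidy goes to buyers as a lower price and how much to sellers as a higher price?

Pre-subsidy: 680 - 5p = -734 + 9p gives p* = 101, q* = 175.
With the rebate, buyers effectively pay pb = ps − 56, where ps is the price sellers receive.
Demand in terms of ps becomes qd = 680 − 5(ps − 56) = 960 - 5ps. Setting this equal to supply: 960 - 5ps = -734 + 9ps, so ps = 121.
Buyers pay pb = 121 − 56 = 65; q' = -734 + 9·121 = 355.
Buyers' price falls by p* − pb = 101 − 65 = 36; sellers' price rises by ps − p* = 121 − 101 = 20.

Buyers gain €36 per unit; sellers gain €20 per unit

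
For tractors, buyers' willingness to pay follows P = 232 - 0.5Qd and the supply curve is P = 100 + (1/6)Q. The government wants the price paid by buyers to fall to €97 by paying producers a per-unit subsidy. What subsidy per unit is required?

At a buyer price of 97, quantity demanded is 464 − 2·97 = 270.
Sellers supply 270 only when they receive Ps = 100 + (1/6)·270 = 145.
s = Ps − Pb = 145 − 97 = 48.

Required subsidy s = €48 per unit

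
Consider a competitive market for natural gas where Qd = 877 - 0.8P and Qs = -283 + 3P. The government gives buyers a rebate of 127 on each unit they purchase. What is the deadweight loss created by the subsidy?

Deadweight loss = 96774/19

Pre-subsidy: 877 - 0.8P = -283 + 3P gives P* = 5800/19, Q* = 12023/19.
With the rebate, buyers effectively pay Pb = Ps − 127, where Ps is the price sellers receive.
Demand in terms of Ps becomes Qd = 877 − 0.8(Ps − 127) = 978.6 - 0.8Ps. Setting this equal to supply: 978.6 - 0.8Ps = -283 + 3Ps, so Ps = 332.
Buyers pay Pb = 332 − 127 = 205; Q' = -283 + 3·332 = 713.
The subsidy expands output by 713 − 12023/19 = 1524/19 past the efficient level; on those units the gap between marginal cost and willingness to pay runs from 0 up to 127.
DWL = ½ × 127 × 1524/19 = 96774/19.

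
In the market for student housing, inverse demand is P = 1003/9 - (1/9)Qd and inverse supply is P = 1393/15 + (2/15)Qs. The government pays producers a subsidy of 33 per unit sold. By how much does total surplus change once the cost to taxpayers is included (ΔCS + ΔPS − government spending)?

Net change in total surplus = -2227.5

Pre-subsidy: 1003/9 - (1/9)Q = 1393/15 + (2/15)Q gives Q* = 76 and P* = 103.
With the subsidy, sellers receive Ps = Pb + 33 for each unit, where Pb is the price buyers pay.
On the curves, Pb = 1003/9 - (1/9)Q and Ps = 1393/15 + (2/15)Q; the wedge Ps − Pb = 33 gives 1393/15 + (2/15)Q − (1003/9 - (1/9)Q) = 33, so Q' = 211.
Then Pb = 1003/9 − (1/9)·211 = 88 and Ps = 1393/15 + (2/15)·211 = 121.
ΔCS = ½(76 + 211)(103 − 88) = 2152.5; ΔPS = ½(76 + 211)(121 − 103) = 2583.
Government spending = 33 × 211 = 6963.
Net change = 2152.5 + 2583 − 6963 = -2227.5. The loss equals the DWL triangle ½·33·135.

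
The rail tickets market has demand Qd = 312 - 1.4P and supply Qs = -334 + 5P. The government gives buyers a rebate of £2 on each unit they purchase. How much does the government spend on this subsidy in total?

Pre-subsidy: 312 - 1.4P = -334 + 5P gives P* = 100.9375, Q* = 170.6875.
With the rebate, buyers effectively pay Pb = Ps − 2, where Ps is the price sellers receive.
Demand in terms of Ps becomes Qd = 312 − 1.4(Ps − 2) = 314.8 - 1.4Ps. Setting this equal to supply: 314.8 - 1.4Ps = -334 + 5Ps, so Ps = 101.375.
Buyers pay Pb = 101.375 − 2 = 99.375; Q' = -334 + 5·101.375 = 172.875.
Government outlay = subsidy × quantity = 2 × 172.875 = 345.75.

Government cost = £345.75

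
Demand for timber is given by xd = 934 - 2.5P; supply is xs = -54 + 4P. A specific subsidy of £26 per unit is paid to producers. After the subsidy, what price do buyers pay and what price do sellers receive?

Pre-subsidy: 934 - 2.5P = -54 + 4P gives P* = 152, x* = 554.
With the subsidy, sellers receive Ps = Pb + 26 for each unit, where Pb is the price buyers pay.
Supply in terms of Pb becomes xs = -54 + 4(Pb + 26) = 50 + 4Pb. Setting this equal to demand: 934 - 2.5Pb = 50 + 4Pb, so Pb = 136.
Sellers receive Ps = 136 + 26 = 162; x' = 934 − 2.5·136 = 594.

Buyers pay £136; sellers receive £162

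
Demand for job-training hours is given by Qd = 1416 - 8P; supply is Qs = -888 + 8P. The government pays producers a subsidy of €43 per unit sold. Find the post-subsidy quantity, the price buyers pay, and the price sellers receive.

Pre-subsidy: 1416 - 8P = -888 + 8P gives P* = 144, Q* = 264.
With the subsidy, sellers receive Ps = Pb + 43 for each unit, where Pb is the price buyers pay.
Supply in terms of Pb becomes Qs = -888 + 8(Pb + 43) = -544 + 8Pb. Setting this equal to demand: 1416 - 8Pb = -544 + 8Pb, so Pb = 122.5.
Sellers receive Ps = 122.5 + 43 = 165.5; Q' = 1416 − 8·122.5 = 436.

Q' = 436; buyers pay €122.5; sellers receive €165.5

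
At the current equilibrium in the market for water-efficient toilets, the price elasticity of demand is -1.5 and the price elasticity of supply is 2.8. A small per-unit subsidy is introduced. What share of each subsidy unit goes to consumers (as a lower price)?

For a small subsidy around the equilibrium, the benefit split depends on the relative slopes, which at a point are proportional to the elasticities.
Buyer share = εs/(εs + |εd|) = 2.8/(2.8 + 1.5) = 28/43; seller share = |εd|/(εs + |εd|) = 15/43.

Consumer share = 28/43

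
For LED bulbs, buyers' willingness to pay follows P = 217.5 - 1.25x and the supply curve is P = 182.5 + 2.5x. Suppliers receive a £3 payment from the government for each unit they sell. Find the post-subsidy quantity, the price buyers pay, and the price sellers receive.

x' = 152/15; buyers pay 1229/6; sellers receive 1247/6

Pre-subsidy: 217.5 - 1.25x = 182.5 + 2.5x gives x* = 28/3 and P* = 1235/6.
With the subsidy, sellers receive Ps = Pb + 3 for each unit, where Pb is the price buyers pay.
On the curves, Pb = 217.5 - 1.25x and Ps = 182.5 + 2.5x; the wedge Ps − Pb = 3 gives 182.5 + 2.5x − (217.5 - 1.25x) = 3, so x' = 152/15.
Then Pb = 217.5 − 1.25·(152/15) = 1229/6 and Ps = 182.5 + 2.5·(152/15) = 1247/6.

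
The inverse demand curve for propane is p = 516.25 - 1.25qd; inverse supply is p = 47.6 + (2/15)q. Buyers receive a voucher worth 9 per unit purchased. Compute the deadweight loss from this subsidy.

Pre-subsidy: 516.25 - 1.25q = 47.6 + (2/15)q gives q* = 28119/83 and p* = 7700/83.
With the rebate, buyers effectively pay pb = ps − 9, where ps is the price sellers receive.
On the curves, pb = 516.25 - 1.25q and ps = 47.6 + (2/15)q; the wedge ps − pb = 9 gives 47.6 + (2/15)q − (516.25 - 1.25q) = 9, so q' = 28659/83.
Then pb = 516.25 − 1.25·(28659/83) = 7025/83 and ps = 47.6 + (2/15)·(28659/83) = 7772/83.
The subsidy expands output by 28659/83 − 28119/83 = 540/83 past the efficient level; on those units the gap between marginal cost and willingness to pay runs from 0 up to 9.
DWL = ½ × 9 × 540/83 = 2430/83.

Deadweight loss = 2430/83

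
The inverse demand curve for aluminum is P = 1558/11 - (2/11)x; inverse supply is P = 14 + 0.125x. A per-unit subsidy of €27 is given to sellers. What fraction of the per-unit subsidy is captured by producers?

Pre-subsidy: 1558/11 - (2/11)x = 14 + 0.125x gives x* = 416 and P* = 66.
With the subsidy, sellers receive Ps = Pb + 27 for each unit, where Pb is the price buyers pay.
On the curves, Pb = 1558/11 - (2/11)x and Ps = 14 + 0.125x; the wedge Ps − Pb = 27 gives 14 + 0.125x − (1558/11 - (2/11)x) = 27, so x' = 504.
Then Pb = 1558/11 − (2/11)·504 = 50 and Ps = 14 + 0.125·504 = 77.
Buyers' price falls by P* − Pb = 66 − 50 = 16; sellers' price rises by Ps − P* = 77 − 66 = 11.
So producers capture 11/27 = 11/27 of each unit of subsidy.

Producer share = 11/27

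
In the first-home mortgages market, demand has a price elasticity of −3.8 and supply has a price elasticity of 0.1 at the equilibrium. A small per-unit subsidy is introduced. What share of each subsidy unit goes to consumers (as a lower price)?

For a small subsidy around the equilibrium, the benefit split depends on the relative slopes, which at a point are proportional to the elasticities.
Buyer share = εs/(εs + |εd|) = 0.1/(0.1 + 3.8) = 1/39; seller share = |εd|/(εs + |εd|) = 38/39.

Consumer share = 1/39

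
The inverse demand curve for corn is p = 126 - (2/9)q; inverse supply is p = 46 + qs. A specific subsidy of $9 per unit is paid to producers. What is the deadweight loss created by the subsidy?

Deadweight loss = 729/22

Pre-subsidy: 126 - (2/9)q = 46 + q gives q* = 720/11 and p* = 1226/11.
With the subsidy, sellers receive ps = pb + 9 for each unit, where pb is the price buyers pay.
On the curves, pb = 126 - (2/9)q and ps = 46 + q; the wedge ps − pb = 9 gives 46 + q − (126 - (2/9)q) = 9, so q' = 801/11.
Then pb = 126 − (2/9)·(801/11) = 1208/11 and ps = 46 + 1·(801/11) = 1307/11.
The subsidy expands output by 801/11 − 720/11 = 81/11 past the efficient level; on those units the gap between marginal cost and willingness to pay runs from 0 up to 9.
DWL = ½ × 9 × 81/11 = 729/22.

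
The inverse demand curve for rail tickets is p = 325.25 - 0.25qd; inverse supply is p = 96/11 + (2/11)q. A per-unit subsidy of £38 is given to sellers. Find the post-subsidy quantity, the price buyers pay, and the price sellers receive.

Pre-subsidy: 325.25 - 0.25q = 96/11 + (2/11)q gives q* = 733 and p* = 142.
With the subsidy, sellers receive ps = pb + 38 for each unit, where pb is the price buyers pay.
On the curves, pb = 325.25 - 0.25q and ps = 96/11 + (2/11)q; the wedge ps − pb = 38 gives 96/11 + (2/11)q − (325.25 - 0.25q) = 38, so q' = 821.
Then pb = 325.25 − 0.25·821 = 120 and ps = 96/11 + (2/11)·821 = 158.

q' = 821; buyers pay £120; sellers receive £158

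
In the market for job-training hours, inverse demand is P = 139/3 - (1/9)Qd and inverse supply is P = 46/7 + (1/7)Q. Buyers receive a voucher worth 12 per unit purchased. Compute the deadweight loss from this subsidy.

Deadweight loss = 283.5

Pre-subsidy: 139/3 - (1/9)Q = 46/7 + (1/7)Q gives Q* = 156.5625 and P* = 28.9375.
With the rebate, buyers effectively pay Pb = Ps − 12, where Ps is the price sellers receive.
On the curves, Pb = 139/3 - (1/9)Q and Ps = 46/7 + (1/7)Q; the wedge Ps − Pb = 12 gives 46/7 + (1/7)Q − (139/3 - (1/9)Q) = 12, so Q' = 203.8125.
Then Pb = 139/3 − (1/9)·203.8125 = 23.6875 and Ps = 46/7 + (1/7)·203.8125 = 35.6875.
The subsidy expands output by 203.8125 − 156.5625 = 47.25 past the efficient level; on those units the gap between marginal cost and willingness to pay runs from 0 up to 12.
DWL = ½ × 12 × 47.25 = 283.5.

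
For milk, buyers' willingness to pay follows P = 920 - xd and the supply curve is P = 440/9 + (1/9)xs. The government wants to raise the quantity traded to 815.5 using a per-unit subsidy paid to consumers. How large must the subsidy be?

At x = 815.5, from the demand curve buyers pay Pb = 920 − 1·815.5 = 104.5; from the supply curve sellers need Ps = 440/9 + (1/9)·815.5 = 139.5.
The subsidy must fill the gap: s = Ps − Pb = 139.5 − 104.5 = 35.

Required subsidy s = 35 per unit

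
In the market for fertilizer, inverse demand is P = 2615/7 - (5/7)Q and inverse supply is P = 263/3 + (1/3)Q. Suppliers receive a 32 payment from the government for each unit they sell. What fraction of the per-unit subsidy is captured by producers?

Producer share = 7/22

Pre-subsidy: 2615/7 - (5/7)Q = 263/3 + (1/3)Q gives Q* = 3002/11 and P* = 1965/11.
With the subsidy, sellers receive Ps = Pb + 32 for each unit, where Pb is the price buyers pay.
On the curves, Pb = 2615/7 - (5/7)Q and Ps = 263/3 + (1/3)Q; the wedge Ps − Pb = 32 gives 263/3 + (1/3)Q − (2615/7 - (5/7)Q) = 32, so Q' = 3338/11.
Then Pb = 2615/7 − (5/7)·(3338/11) = 1725/11 and Ps = 263/3 + (1/3)·(3338/11) = 2077/11.
Buyers' price falls by P* − Pb = 1965/11 − 1725/11 = 240/11; sellers' price rises by Ps − P* = 2077/11 − 1965/11 = 112/11.
So producers capture (112/11)/32 = 7/22 of each unit of subsidy.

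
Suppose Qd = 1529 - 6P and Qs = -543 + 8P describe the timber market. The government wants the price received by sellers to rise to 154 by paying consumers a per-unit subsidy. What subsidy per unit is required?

At a seller price of 154, quantity supplied is -543 + 8·154 = 689.
Buyers absorb 689 only when they pay Pb with 1529 − 6·Pb = 689, i.e. Pb = 140.
s = Ps − Pb = 154 − 140 = 14.

Required subsidy s = 14 per unit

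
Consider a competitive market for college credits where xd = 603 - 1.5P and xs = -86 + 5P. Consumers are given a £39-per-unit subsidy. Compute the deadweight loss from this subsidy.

Pre-subsidy: 603 - 1.5P = -86 + 5P gives P* = 106, x* = 444.
With the rebate, buyers effectively pay Pb = Ps − 39, where Ps is the price sellers receive.
Demand in terms of Ps becomes xd = 603 − 1.5(Ps − 39) = 661.5 - 1.5Ps. Setting this equal to supply: 661.5 - 1.5Ps = -86 + 5Ps, so Ps = 115.
Buyers pay Pb = 115 − 39 = 76; x' = -86 + 5·115 = 489.
The subsidy expands output by 489 − 444 = 45 past the efficient level; on those units the gap between marginal cost and willingness to pay runs from 0 up to 39.
DWL = ½ × 39 × 45 = 877.5.

Deadweight loss = £877.5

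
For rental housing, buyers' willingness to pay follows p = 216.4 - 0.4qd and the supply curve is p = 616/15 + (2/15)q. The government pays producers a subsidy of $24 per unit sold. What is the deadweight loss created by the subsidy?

Pre-subsidy: 216.4 - 0.4q = 616/15 + (2/15)q gives q* = 328.75 and p* = 84.9.
With the subsidy, sellers receive ps = pb + 24 for each unit, where pb is the price buyers pay.
On the curves, pb = 216.4 - 0.4q and ps = 616/15 + (2/15)q; the wedge ps − pb = 24 gives 616/15 + (2/15)q − (216.4 - 0.4q) = 24, so q' = 373.75.
Then pb = 216.4 − 0.4·373.75 = 66.9 and ps = 616/15 + (2/15)·373.75 = 90.9.
The subsidy expands output by 373.75 − 328.75 = 45 past the efficient level; on those units the gap between marginal cost and willingness to pay runs from 0 up to 24.
DWL = ½ × 24 × 45 = 540.

Deadweight loss = $540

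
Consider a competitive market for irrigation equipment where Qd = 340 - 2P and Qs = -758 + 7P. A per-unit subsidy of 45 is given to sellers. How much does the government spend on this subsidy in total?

Pre-subsidy: 340 - 2P = -758 + 7P gives P* = 122, Q* = 96.
With the subsidy, sellers receive Ps = Pb + 45 for each unit, where Pb is the price buyers pay.
Supply in terms of Pb becomes Qs = -758 + 7(Pb + 45) = -443 + 7Pb. Setting this equal to demand: 340 - 2Pb = -443 + 7Pb, so Pb = 87.
Sellers receive Ps = 87 + 45 = 132; Q' = 340 − 2·87 = 166.
Government outlay = subsidy × quantity = 45 × 166 = 7470.

Government cost = 7470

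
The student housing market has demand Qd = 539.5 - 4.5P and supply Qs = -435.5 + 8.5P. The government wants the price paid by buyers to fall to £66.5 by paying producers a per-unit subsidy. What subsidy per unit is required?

Required subsidy s = £13 per unit

At a buyer price of 66.5, quantity demanded is 539.5 − 4.5·66.5 = 240.25.
Sellers supply 240.25 only when they receive Ps with -435.5 + 8.5·Ps = 240.25, i.e. Ps = 79.5.
s = Ps − Pb = 79.5 − 66.5 = 13.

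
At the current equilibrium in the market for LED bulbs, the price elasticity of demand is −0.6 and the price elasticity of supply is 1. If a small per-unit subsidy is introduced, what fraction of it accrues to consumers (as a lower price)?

Consumer share = 0.625

For a small subsidy around the equilibrium, the benefit split depends on the relative slopes, which at a point are proportional to the elasticities.
Buyer share = εs/(εs + |εd|) = 1/(1 + 0.6) = 0.625; seller share = |εd|/(εs + |εd|) = 0.375.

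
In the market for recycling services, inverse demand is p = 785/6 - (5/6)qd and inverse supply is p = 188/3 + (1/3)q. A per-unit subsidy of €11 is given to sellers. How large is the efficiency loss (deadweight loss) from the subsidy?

Pre-subsidy: 785/6 - (5/6)q = 188/3 + (1/3)q gives q* = 409/7 and p* = 575/7.
With the subsidy, sellers receive ps = pb + 11 for each unit, where pb is the price buyers pay.
On the curves, pb = 785/6 - (5/6)q and ps = 188/3 + (1/3)q; the wedge ps − pb = 11 gives 188/3 + (1/3)q − (785/6 - (5/6)q) = 11, so q' = 475/7.
Then pb = 785/6 − (5/6)·(475/7) = 520/7 and ps = 188/3 + (1/3)·(475/7) = 597/7.
The subsidy expands output by 475/7 − 409/7 = 66/7 past the efficient level; on those units the gap between marginal cost and willingness to pay runs from 0 up to 11.
DWL = ½ × 11 × 66/7 = 363/7.

Deadweight loss = 363/7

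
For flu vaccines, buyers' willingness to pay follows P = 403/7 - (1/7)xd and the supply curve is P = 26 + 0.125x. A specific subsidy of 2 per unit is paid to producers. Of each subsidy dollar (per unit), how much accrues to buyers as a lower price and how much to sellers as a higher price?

Buyers gain 16/15 per unit; sellers gain 14/15 per unit

Pre-subsidy: 403/7 - (1/7)x = 26 + 0.125x gives x* = 1768/15 and P* = 611/15.
With the subsidy, sellers receive Ps = Pb + 2 for each unit, where Pb is the price buyers pay.
On the curves, Pb = 403/7 - (1/7)x and Ps = 26 + 0.125x; the wedge Ps − Pb = 2 gives 26 + 0.125x − (403/7 - (1/7)x) = 2, so x' = 376/3.
Then Pb = 403/7 − (1/7)·(376/3) = 119/3 and Ps = 26 + 0.125·(376/3) = 125/3.
Buyers' price falls by P* − Pb = 611/15 − 119/3 = 16/15; sellers' price rises by Ps − P* = 125/3 − 611/15 = 14/15.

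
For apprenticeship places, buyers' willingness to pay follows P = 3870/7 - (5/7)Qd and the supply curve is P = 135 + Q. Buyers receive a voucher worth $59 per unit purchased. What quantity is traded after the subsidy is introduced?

Pre-subsidy: 3870/7 - (5/7)Q = 135 + Q gives Q* = 243.75 and P* = 378.75.
With the rebate, buyers effectively pay Pb = Ps − 59, where Ps is the price sellers receive.
On the curves, Pb = 3870/7 - (5/7)Q and Ps = 135 + Q; the wedge Ps − Pb = 59 gives 135 + Q − (3870/7 - (5/7)Q) = 59, so Q' = 1669/6.
Then Pb = 3870/7 − (5/7)·(1669/6) = 2125/6 and Ps = 135 + 1·(1669/6) = 2479/6.

Q' = 1669/6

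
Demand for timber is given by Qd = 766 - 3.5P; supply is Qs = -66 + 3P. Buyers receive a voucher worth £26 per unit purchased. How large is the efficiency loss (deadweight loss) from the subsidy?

Deadweight loss = £546

Pre-subsidy: 766 - 3.5P = -66 + 3P gives P* = 128, Q* = 318.
With the rebate, buyers effectively pay Pb = Ps − 26, where Ps is the price sellers receive.
Demand in terms of Ps becomes Qd = 766 − 3.5(Ps − 26) = 857 - 3.5Ps. Setting this equal to supply: 857 - 3.5Ps = -66 + 3Ps, so Ps = 142.
Buyers pay Pb = 142 − 26 = 116; Q' = -66 + 3·142 = 360.
The subsidy expands output by 360 − 318 = 42 past the efficient level; on those units the gap between marginal cost and willingness to pay runs from 0 up to 26.
DWL = ½ × 26 × 42 = 546.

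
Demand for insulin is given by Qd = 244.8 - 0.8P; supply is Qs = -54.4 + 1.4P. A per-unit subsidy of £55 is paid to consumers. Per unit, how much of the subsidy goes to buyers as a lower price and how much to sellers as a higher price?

Pre-subsidy: 244.8 - 0.8P = -54.4 + 1.4P gives P* = 136, Q* = 136.
With the rebate, buyers effectively pay Pb = Ps − 55, where Ps is the price sellers receive.
Demand in terms of Ps becomes Qd = 244.8 − 0.8(Ps − 55) = 288.8 - 0.8Ps. Setting this equal to supply: 288.8 - 0.8Ps = -54.4 + 1.4Ps, so Ps = 156.
Buyers pay Pb = 156 − 55 = 101; Q' = -54.4 + 1.4·156 = 164.
Buyers' price falls by P* − Pb = 136 − 101 = 35; sellers' price rises by Ps − P* = 156 − 136 = 20.

Buyers gain £35 per unit; sellers gain £20 per unit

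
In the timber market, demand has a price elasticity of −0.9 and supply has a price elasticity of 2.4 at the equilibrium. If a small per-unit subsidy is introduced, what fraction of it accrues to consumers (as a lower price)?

Consumer share = 8/11

For a small subsidy around the equilibrium, the benefit split depends on the relative slopes, which at a point are proportional to the elasticities.
Buyer share = εs/(εs + |εd|) = 2.4/(2.4 + 0.9) = 8/11; seller share = |εd|/(εs + |εd|) = 3/11.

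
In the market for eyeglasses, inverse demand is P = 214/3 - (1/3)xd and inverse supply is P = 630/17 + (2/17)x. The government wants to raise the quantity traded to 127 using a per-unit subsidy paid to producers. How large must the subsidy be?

Required subsidy s = 23 per unit

At x = 127, from the demand curve buyers pay Pb = 214/3 − (1/3)·127 = 29; from the supply curve sellers need Ps = 630/17 + (2/17)·127 = 52.
The subsidy must fill the gap: s = Ps − Pb = 52 − 29 = 23.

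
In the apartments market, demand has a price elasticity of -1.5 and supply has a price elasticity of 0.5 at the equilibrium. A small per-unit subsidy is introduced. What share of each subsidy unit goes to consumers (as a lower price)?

For a small subsidy around the equilibrium, the benefit split depends on the relative slopes, which at a point are proportional to the elasticities.
Buyer share = εs/(εs + |εd|) = 0.5/(0.5 + 1.5) = 0.25; seller share = |εd|/(εs + |εd|) = 0.75.

Consumer share = 0.25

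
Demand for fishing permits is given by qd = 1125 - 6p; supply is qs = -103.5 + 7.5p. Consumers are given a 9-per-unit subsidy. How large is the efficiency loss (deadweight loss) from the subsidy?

Deadweight loss = 135

Pre-subsidy: 1125 - 6p = -103.5 + 7.5p gives p* = 91, q* = 579.
With the rebate, buyers effectively pay pb = ps − 9, where ps is the price sellers receive.
Demand in terms of ps becomes qd = 1125 − 6(ps − 9) = 1179 - 6ps. Setting this equal to supply: 1179 - 6ps = -103.5 + 7.5ps, so ps = 95.
Buyers pay pb = 95 − 9 = 86; q' = -103.5 + 7.5·95 = 609.
The subsidy expands output by 609 − 579 = 30 past the efficient level; on those units the gap between marginal cost and willingness to pay runs from 0 up to 9.
DWL = ½ × 9 × 30 = 135.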